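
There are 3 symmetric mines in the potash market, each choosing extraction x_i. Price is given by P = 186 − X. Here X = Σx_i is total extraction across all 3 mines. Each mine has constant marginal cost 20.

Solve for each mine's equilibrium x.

41.5

A representative mine's profit is π_i = x_i(186 − X) − 20x_i, with X = x_i + Σ_{j≠i} x_j.
First-order condition: 166 − 2x_i − Σ_{j≠i} x_j = 0.
Imposing symmetry (x_j = x for all j) turns Σ_{j≠i} x_j into 2x, so 166 = 4x and x = 41.5.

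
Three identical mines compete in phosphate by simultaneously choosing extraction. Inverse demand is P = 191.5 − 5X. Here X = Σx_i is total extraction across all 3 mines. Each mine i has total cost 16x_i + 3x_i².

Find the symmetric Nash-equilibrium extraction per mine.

A representative mine's profit is π_i = x_i(191.5 − 5X) − 16x_i − 3x_i², with X = x_i + Σ_{j≠i} x_j.
First-order condition: 175.5 − 16x_i − 5Σ_{j≠i} x_j = 0.
Imposing symmetry (x_j = x for all j) turns Σ_{j≠i} x_j into 2x, so 175.5 = 26x and x = 6.75.

6.75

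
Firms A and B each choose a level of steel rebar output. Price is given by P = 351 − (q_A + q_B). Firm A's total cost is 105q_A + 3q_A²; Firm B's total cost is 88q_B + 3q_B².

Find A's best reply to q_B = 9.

Firm A's profit: π = q_A(351 − (q_A + q_B)) − 105q_A − 3q_A².
∂π/∂q_A = 246 − 8q_A − q_B = 0, so q_A = 30.75 − 0.125q_B.
At q_B = 9: q_A = 30.75 − 0.125·9 = 29.625.

29.625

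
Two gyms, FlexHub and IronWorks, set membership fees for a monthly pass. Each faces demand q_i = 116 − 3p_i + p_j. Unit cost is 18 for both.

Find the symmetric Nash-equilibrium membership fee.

FlexHub's profit: π = (p_{FlexHub} − 18)(116 − 3p_{FlexHub} + p_{IronWorks}).
∂π/∂p_{FlexHub} = 170 − 6p_{FlexHub} + p_{IronWorks} = 0 ⇒ p_{FlexHub} = 85/3 + (1/6)p_{IronWorks}.
The game is symmetric, so in equilibrium p_{IronWorks} = p_{FlexHub}: the reaction function gives (5/6)p_{FlexHub} = 85/3, hence p_{FlexHub} = 34.

34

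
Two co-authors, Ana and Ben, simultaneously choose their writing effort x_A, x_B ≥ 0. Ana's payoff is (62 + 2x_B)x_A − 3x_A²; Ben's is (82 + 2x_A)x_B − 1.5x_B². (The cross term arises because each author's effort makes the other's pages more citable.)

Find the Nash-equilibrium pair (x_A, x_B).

Expanding Ana's payoff: 62x_A + 2x_Bx_A − 3x_A².
∂π/∂x_A = 62 + 2x_B − 6x_A = 0, so x_A = 31/3 + (1/3)x_B.
Likewise for Ben: x_B = 82/3 + (2/3)x_A.
Solving the two reaction functions simultaneously: (1 − (1/3)(2/3))x_A = 31/3 + (1/3)·(82/3), so (7/9)x_A = 175/9 and x_A = 25.
Then x_B = 82/3 + (2/3)·25 = 44.

25, 44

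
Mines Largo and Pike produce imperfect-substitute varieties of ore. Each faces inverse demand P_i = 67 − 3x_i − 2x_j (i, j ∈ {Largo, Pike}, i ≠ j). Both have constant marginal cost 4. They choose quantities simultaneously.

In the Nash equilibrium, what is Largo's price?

Mine Largo's profit: π = x_{Largo}(67 − 3x_{Largo} − 2x_{Pike}) − 4x_{Largo}.
∂π/∂x_{Largo} = 63 − 6x_{Largo} − 2x_{Pike} = 0 ⇒ x_{Largo} = 10.5 − (1/3)x_{Pike}.
The game is symmetric, so in equilibrium x_{Pike} = x_{Largo}: the reaction function gives (4/3)x_{Largo} = 10.5, hence x_{Largo} = 7.875.
P_{Largo} = 67 − 3·7.875 − 2·7.875 = 27.625.

27.625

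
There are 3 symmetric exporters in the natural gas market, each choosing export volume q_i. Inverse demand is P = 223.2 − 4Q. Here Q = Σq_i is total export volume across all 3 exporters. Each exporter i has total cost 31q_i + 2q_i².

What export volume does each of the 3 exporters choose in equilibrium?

A representative exporter's profit is π_i = q_i(223.2 − 4Q) − 31q_i − 2q_i², with Q = q_i + Σ_{j≠i} q_j.
First-order condition: 192.2 − 12q_i − 4Σ_{j≠i} q_j = 0.
Imposing symmetry (q_j = q for all j) turns Σ_{j≠i} q_j into 2q, so 192.2 = 20q and q = 9.61.

9.61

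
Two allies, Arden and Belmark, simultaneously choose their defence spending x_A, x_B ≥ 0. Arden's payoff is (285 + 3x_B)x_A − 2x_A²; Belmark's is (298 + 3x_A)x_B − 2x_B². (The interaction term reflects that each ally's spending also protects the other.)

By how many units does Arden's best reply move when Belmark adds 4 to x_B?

3

Expanding Arden's payoff: 285x_A + 3x_Bx_A − 2x_A².
∂π/∂x_A = 285 + 3x_B − 4x_A = 0, so x_A = 71.25 + 0.75x_B.
The reaction-function slope is 0.75, so a 4-unit rise in x_B moves x_A by 0.75 × 4 = 3. Arden's best response rises — the actions are strategic complements.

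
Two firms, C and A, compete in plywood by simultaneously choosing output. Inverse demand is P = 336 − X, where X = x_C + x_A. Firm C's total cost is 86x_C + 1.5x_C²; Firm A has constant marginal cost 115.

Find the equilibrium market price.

210

Firm C's profit: π = x_C(336 − (x_C + x_A)) − 86x_C − 1.5x_C².
∂π/∂x_C = 250 − 5x_C − x_A = 0, so x_C = 50 − 0.2x_A.
For A: ∂π/∂x_A = 221 − 2x_A − x_C = 0 ⇒ x_A = 110.5 − 0.5x_C.
Substituting the second reaction function into the first: x_C = 50 − 0.2(110.5 − 0.5x_C), which gives 0.9x_C = 27.9 ⇒ x_C = 31.
Then x_A = 110.5 − 0.5·31 = 95.
Equilibrium price: P = 336 − 126 = 210.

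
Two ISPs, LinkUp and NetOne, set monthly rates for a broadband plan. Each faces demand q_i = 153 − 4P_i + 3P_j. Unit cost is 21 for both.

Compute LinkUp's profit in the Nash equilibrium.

LinkUp's profit: π = (P_{LinkUp} − 21)(153 − 4P_{LinkUp} + 3P_{NetOne}).
∂π/∂P_{LinkUp} = 237 − 8P_{LinkUp} + 3P_{NetOne} = 0 ⇒ P_{LinkUp} = 29.625 + 0.375P_{NetOne}.
By symmetry P_{NetOne} = P_{LinkUp}; substituting into the reaction function, 0.625P_{LinkUp} = 29.625 and P_{LinkUp} = 47.4.
q_{LinkUp} = 153 − 4·47.4 + 3·47.4 = 105.6.
Profit = (47.4 − 21)·105.6 = 2787.84.

2787.84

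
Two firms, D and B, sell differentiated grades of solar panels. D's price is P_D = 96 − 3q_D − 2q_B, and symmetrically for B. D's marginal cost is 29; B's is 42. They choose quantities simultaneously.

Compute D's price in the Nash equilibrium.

Firm D's profit: π = q_D(96 − 3q_D − 2q_B) − 29q_D.
∂π/∂q_D = 67 − 6q_D − 2q_B = 0 ⇒ q_D = 67/6 − (1/3)q_B.
Similarly q_B = 9 − (1/3)q_D.
Solving the two reaction functions simultaneously: (1 − (−1/3)(−1/3))q_D = 67/6 − (1/3)·9, so (8/9)q_D = 49/6 and q_D = 9.1875.
Then q_B = 9 − (1/3)·9.1875 = 5.9375.
P_D = 96 − 3·9.1875 − 2·5.9375 = 56.5625.

56.5625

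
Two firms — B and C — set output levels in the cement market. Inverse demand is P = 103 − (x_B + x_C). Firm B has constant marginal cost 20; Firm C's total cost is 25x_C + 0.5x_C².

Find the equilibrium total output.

48.8

Firm B's profit: π = x_B(103 − (x_B + x_C)) − 20x_B.
∂π/∂x_B = 83 − 2x_B − x_C = 0, so x_B = 41.5 − 0.5x_C.
For C: ∂π/∂x_C = 78 − 3x_C − x_B = 0 ⇒ x_C = 26 − (1/3)x_B.
Substituting the second reaction function into the first: x_B = 41.5 − 0.5(26 − (1/3)x_B), which gives (5/6)x_B = 28.5 ⇒ x_B = 34.2.
Then x_C = 26 − (1/3)·34.2 = 14.6.
Total output: 34.2 + 14.6 = 48.8.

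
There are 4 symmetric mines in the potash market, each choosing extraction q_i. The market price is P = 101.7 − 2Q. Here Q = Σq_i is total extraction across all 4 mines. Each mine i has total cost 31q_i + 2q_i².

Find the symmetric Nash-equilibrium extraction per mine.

5.05

A representative mine's profit is π_i = q_i(101.7 − 2Q) − 31q_i − 2q_i², with Q = q_i + Σ_{j≠i} q_j.
First-order condition: 70.7 − 8q_i − 2Σ_{j≠i} q_j = 0.
In a symmetric equilibrium every mine chooses the same q, so Σ_{j≠i} q_j = 3q. The condition becomes 70.7 − 14q = 0, giving q = 70.7/14 = 5.05.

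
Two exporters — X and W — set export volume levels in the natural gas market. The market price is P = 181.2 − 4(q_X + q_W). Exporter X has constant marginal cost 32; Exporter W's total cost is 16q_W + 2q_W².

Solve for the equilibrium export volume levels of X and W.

14.12, 9.06

Exporter X's profit: π = q_X(181.2 − 4(q_X + q_W)) − 32q_X.
∂π/∂q_X = 149.2 − 8q_X − 4q_W = 0, so q_X = 18.65 − 0.5q_W.
For W: ∂π/∂q_W = 165.2 − 12q_W − 4q_X = 0 ⇒ q_W = 413/30 − (1/3)q_X.
Plugging q_W into X's best response: q_X = 18.65 − 0.5(413/30 − (1/3)q_X) ⇒ (5/6)q_X = 353/30, so q_X = 14.12.
Then q_W = 413/30 − (1/3)·14.12 = 9.06.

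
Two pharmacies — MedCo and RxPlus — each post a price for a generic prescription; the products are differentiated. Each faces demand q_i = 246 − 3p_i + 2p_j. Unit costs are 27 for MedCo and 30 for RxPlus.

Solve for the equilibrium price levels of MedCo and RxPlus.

MedCo's profit: π = (p_{MedCo} − 27)(246 − 3p_{MedCo} + 2p_{RxPlus}).
∂π/∂p_{MedCo} = 327 − 6p_{MedCo} + 2p_{RxPlus} = 0 ⇒ p_{MedCo} = 54.5 + (1/3)p_{RxPlus}.
Similarly p_{RxPlus} = 56 + (1/3)p_{MedCo}.
Solving the two reaction functions simultaneously: (1 − (1/3)(1/3))p_{MedCo} = 54.5 + (1/3)·56, so (8/9)p_{MedCo} = 439/6 and p_{MedCo} = 82.3125.
Then p_{RxPlus} = 56 + (1/3)·82.3125 = 83.4375.

82.3125, 83.4375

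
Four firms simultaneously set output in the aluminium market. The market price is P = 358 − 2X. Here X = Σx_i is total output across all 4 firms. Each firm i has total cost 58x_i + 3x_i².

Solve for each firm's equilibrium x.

18.75

A representative firm's profit is π_i = x_i(358 − 2X) − 58x_i − 3x_i², with X = x_i + Σ_{j≠i} x_j.
First-order condition: 300 − 10x_i − 2Σ_{j≠i} x_j = 0.
Imposing symmetry (x_j = x for all j) turns Σ_{j≠i} x_j into 3x, so 300 = 16x and x = 18.75.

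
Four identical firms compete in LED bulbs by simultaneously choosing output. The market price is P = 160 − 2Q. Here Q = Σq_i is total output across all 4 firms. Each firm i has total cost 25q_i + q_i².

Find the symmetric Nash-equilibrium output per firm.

11.25

A representative firm's profit is π_i = q_i(160 − 2Q) − 25q_i − q_i², with Q = q_i + Σ_{j≠i} q_j.
First-order condition: 135 − 6q_i − 2Σ_{j≠i} q_j = 0.
With identical firms, set every q_j = q: then 135 − 6q − 6q = 0, i.e. q = 135/12 = 11.25.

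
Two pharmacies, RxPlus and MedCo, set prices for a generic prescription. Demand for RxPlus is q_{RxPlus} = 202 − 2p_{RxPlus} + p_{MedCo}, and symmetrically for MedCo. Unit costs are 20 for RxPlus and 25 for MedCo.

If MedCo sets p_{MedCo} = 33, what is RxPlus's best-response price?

RxPlus's profit: π = (p_{RxPlus} − 20)(202 − 2p_{RxPlus} + p_{MedCo}).
∂π/∂p_{RxPlus} = 242 − 4p_{RxPlus} + p_{MedCo} = 0 ⇒ p_{RxPlus} = 60.5 + 0.25p_{MedCo}.
At p_{MedCo} = 33: p_{RxPlus} = 60.5 + 0.25·33 = 68.75.

68.75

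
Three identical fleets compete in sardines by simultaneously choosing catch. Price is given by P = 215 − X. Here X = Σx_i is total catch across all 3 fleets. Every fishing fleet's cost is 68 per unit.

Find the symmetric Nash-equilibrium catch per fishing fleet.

36.75

A representative fishing fleet's profit is π_i = x_i(215 − X) − 68x_i, with X = x_i + Σ_{j≠i} x_j.
First-order condition: 147 − 2x_i − Σ_{j≠i} x_j = 0.
With identical fishing fleets, set every x_j = x: then 147 − 2x − 2x = 0, i.e. x = 147/4 = 36.75.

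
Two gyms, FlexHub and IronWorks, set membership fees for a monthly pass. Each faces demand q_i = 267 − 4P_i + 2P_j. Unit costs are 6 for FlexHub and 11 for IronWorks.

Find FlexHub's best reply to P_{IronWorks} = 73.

54.625

FlexHub's profit: π = (P_{FlexHub} − 6)(267 − 4P_{FlexHub} + 2P_{IronWorks}).
∂π/∂P_{FlexHub} = 291 − 8P_{FlexHub} + 2P_{IronWorks} = 0 ⇒ P_{FlexHub} = 36.375 + 0.25P_{IronWorks}.
At P_{IronWorks} = 73: P_{FlexHub} = 36.375 + 0.25·73 = 54.625.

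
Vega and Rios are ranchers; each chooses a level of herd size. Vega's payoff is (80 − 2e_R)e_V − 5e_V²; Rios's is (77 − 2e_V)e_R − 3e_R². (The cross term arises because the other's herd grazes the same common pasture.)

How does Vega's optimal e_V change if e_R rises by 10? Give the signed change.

Expanding Vega's payoff: 80e_V − 2e_Re_V − 5e_V².
∂π/∂e_V = 80 − 2e_R − 10e_V = 0, so e_V = 8 − 0.2e_R.
The reaction-function slope is −0.2, so a 10-unit rise in e_R moves e_V by −0.2 × 10 = −2. Vega's best response falls — the actions are strategic substitutes.

-2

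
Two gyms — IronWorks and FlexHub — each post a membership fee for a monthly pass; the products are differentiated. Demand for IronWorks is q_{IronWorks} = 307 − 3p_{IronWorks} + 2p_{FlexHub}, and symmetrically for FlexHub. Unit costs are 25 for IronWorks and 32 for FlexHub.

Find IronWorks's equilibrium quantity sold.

IronWorks's profit: π = (p_{IronWorks} − 25)(307 − 3p_{IronWorks} + 2p_{FlexHub}).
∂π/∂p_{IronWorks} = 382 − 6p_{IronWorks} + 2p_{FlexHub} = 0 ⇒ p_{IronWorks} = 191/3 + (1/3)p_{FlexHub}.
Similarly p_{FlexHub} = 403/6 + (1/3)p_{IronWorks}.
Solving the two reaction functions simultaneously: (1 − (1/3)(1/3))p_{IronWorks} = 191/3 + (1/3)·(403/6), so (8/9)p_{IronWorks} = 1549/18 and p_{IronWorks} = 96.8125.
Then p_{FlexHub} = 403/6 + (1/3)·96.8125 = 99.4375.
q_{IronWorks} = 307 − 3·96.8125 + 2·99.4375 = 215.4375.

215.4375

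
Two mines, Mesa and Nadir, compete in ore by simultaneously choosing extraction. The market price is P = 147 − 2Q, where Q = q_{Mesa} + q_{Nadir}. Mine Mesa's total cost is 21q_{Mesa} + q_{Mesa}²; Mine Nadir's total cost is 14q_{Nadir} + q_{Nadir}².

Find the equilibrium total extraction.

Mine Mesa's profit: π = q_{Mesa}(147 − 2(q_{Mesa} + q_{Nadir})) − 21q_{Mesa} − q_{Mesa}².
∂π/∂q_{Mesa} = 126 − 6q_{Mesa} − 2q_{Nadir} = 0, so q_{Mesa} = 21 − (1/3)q_{Nadir}.
By the same steps for Nadir: q_{Nadir} = 133/6 − (1/3)q_{Mesa}.
Plugging q_{Nadir} into Mesa's best response: q_{Mesa} = 21 − (1/3)(133/6 − (1/3)q_{Mesa}) ⇒ (8/9)q_{Mesa} = 245/18, so q_{Mesa} = 15.3125.
Then q_{Nadir} = 133/6 − (1/3)·15.3125 = 17.0625.
Total extraction: 15.3125 + 17.0625 = 32.375.

32.375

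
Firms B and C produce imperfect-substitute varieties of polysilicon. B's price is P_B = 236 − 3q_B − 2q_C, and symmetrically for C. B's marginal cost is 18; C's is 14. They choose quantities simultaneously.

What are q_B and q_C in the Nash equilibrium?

27, 28

Firm B's profit: π = q_B(236 − 3q_B − 2q_C) − 18q_B.
∂π/∂q_B = 218 − 6q_B − 2q_C = 0 ⇒ q_B = 109/3 − (1/3)q_C.
Similarly q_C = 37 − (1/3)q_B.
Plugging q_C into B's best response: q_B = 109/3 − (1/3)(37 − (1/3)q_B) ⇒ (8/9)q_B = 24, so q_B = 27.
Then q_C = 37 − (1/3)·27 = 28.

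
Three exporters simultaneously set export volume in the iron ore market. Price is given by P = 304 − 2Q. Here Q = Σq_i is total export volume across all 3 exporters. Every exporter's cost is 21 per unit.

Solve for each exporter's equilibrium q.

35.375

A representative exporter's profit is π_i = q_i(304 − 2Q) − 21q_i, with Q = q_i + Σ_{j≠i} q_j.
First-order condition: 283 − 4q_i − 2Σ_{j≠i} q_j = 0.
With identical exporters, set every q_j = q: then 283 − 4q − 4q = 0, i.e. q = 283/8 = 35.375.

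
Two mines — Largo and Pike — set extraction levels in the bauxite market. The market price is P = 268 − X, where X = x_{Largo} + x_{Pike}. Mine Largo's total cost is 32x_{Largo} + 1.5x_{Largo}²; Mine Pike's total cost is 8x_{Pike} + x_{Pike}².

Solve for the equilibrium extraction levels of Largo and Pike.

36, 56

Mine Largo's profit: π = x_{Largo}(268 − (x_{Largo} + x_{Pike})) − 32x_{Largo} − 1.5x_{Largo}².
∂π/∂x_{Largo} = 236 − 5x_{Largo} − x_{Pike} = 0, so x_{Largo} = 47.2 − 0.2x_{Pike}.
For Pike: ∂π/∂x_{Pike} = 260 − 4x_{Pike} − x_{Largo} = 0 ⇒ x_{Pike} = 65 − 0.25x_{Largo}.
Solving the two reaction functions simultaneously: (1 − (−0.2)(−0.25))x_{Largo} = 47.2 − 0.2·65, so 0.95x_{Largo} = 34.2 and x_{Largo} = 36.
Then x_{Pike} = 65 − 0.25·36 = 56.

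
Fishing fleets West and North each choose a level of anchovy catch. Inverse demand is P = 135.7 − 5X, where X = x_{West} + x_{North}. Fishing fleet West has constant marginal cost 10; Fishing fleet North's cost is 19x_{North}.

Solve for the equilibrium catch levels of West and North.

Fishing fleet West's profit: π = x_{West}(135.7 − 5(x_{West} + x_{North})) − 10x_{West}.
∂π/∂x_{West} = 125.7 − 10x_{West} − 5x_{North} = 0, so x_{West} = 12.57 − 0.5x_{North}.
By the same steps for North: x_{North} = 11.67 − 0.5x_{West}.
Plugging x_{North} into West's best response: x_{West} = 12.57 − 0.5(11.67 − 0.5x_{West}) ⇒ 0.75x_{West} = 6.735, so x_{West} = 8.98.
Then x_{North} = 11.67 − 0.5·8.98 = 7.18.

8.98, 7.18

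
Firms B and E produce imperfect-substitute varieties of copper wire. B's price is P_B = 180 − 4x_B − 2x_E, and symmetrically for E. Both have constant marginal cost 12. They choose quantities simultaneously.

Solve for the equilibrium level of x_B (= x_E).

Firm B's profit: π = x_B(180 − 4x_B − 2x_E) − 12x_B.
∂π/∂x_B = 168 − 8x_B − 2x_E = 0 ⇒ x_B = 21 − 0.25x_E.
By symmetry x_E = x_B; substituting into the reaction function, 1.25x_B = 21 and x_B = 16.8.

16.8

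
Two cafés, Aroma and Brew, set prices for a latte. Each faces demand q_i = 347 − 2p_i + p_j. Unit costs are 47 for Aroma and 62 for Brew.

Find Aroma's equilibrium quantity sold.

Aroma's profit: π = (p_{Aroma} − 47)(347 − 2p_{Aroma} + p_{Brew}).
∂π/∂p_{Aroma} = 441 − 4p_{Aroma} + p_{Brew} = 0 ⇒ p_{Aroma} = 110.25 + 0.25p_{Brew}.
Similarly p_{Brew} = 117.75 + 0.25p_{Aroma}.
Solving the two reaction functions simultaneously: (1 − (0.25)(0.25))p_{Aroma} = 110.25 + 0.25·117.75, so 0.9375p_{Aroma} = 139.6875 and p_{Aroma} = 149.
Then p_{Brew} = 117.75 + 0.25·149 = 155.
q_{Aroma} = 347 − 2·149 + 155 = 204.

204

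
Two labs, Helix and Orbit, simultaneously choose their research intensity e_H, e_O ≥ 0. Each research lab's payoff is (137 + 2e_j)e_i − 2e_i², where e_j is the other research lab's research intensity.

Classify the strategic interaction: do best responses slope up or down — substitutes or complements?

strategic complements

Helix's payoff is (137 + 2e_O)e_H − 2e_H².
∂π/∂e_H = 137 + 2e_O − 4e_H = 0, so e_H = 34.25 + 0.5e_O.
The best-response slope de_H/de_O = 0.5 > 0: the reaction function is upward-sloping, so the choices are strategic complements.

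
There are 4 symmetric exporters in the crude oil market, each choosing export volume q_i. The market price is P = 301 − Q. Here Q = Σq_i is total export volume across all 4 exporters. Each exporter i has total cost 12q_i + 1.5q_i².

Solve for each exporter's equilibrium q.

36.125

A representative exporter's profit is π_i = q_i(301 − Q) − 12q_i − 1.5q_i², with Q = q_i + Σ_{j≠i} q_j.
First-order condition: 289 − 5q_i − Σ_{j≠i} q_j = 0.
Imposing symmetry (q_j = q for all j) turns Σ_{j≠i} q_j into 3q, so 289 = 8q and q = 36.125.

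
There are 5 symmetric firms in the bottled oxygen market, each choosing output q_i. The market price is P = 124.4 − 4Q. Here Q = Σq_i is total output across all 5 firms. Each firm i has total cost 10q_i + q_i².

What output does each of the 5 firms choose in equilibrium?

A representative firm's profit is π_i = q_i(124.4 − 4Q) − 10q_i − q_i², with Q = q_i + Σ_{j≠i} q_j.
First-order condition: 114.4 − 10q_i − 4Σ_{j≠i} q_j = 0.
In a symmetric equilibrium every firm chooses the same q, so Σ_{j≠i} q_j = 4q. The condition becomes 114.4 − 26q = 0, giving q = 114.4/26 = 4.4.

4.4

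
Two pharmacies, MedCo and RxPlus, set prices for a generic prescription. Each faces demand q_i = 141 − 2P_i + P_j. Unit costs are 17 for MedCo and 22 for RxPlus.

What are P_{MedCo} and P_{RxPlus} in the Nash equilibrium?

59, 61

MedCo's profit: π = (P_{MedCo} − 17)(141 − 2P_{MedCo} + P_{RxPlus}).
∂π/∂P_{MedCo} = 175 − 4P_{MedCo} + P_{RxPlus} = 0 ⇒ P_{MedCo} = 43.75 + 0.25P_{RxPlus}.
Similarly P_{RxPlus} = 46.25 + 0.25P_{MedCo}.
Plugging P_{RxPlus} into MedCo's best response: P_{MedCo} = 43.75 + 0.25(46.25 + 0.25P_{MedCo}) ⇒ 0.9375P_{MedCo} = 55.3125, so P_{MedCo} = 59.
Then P_{RxPlus} = 46.25 + 0.25·59 = 61.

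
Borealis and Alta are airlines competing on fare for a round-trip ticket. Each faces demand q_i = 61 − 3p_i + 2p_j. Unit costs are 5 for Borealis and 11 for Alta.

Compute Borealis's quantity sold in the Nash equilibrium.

45.375

Borealis's profit: π = (p_{Borealis} − 5)(61 − 3p_{Borealis} + 2p_{Alta}).
∂π/∂p_{Borealis} = 76 − 6p_{Borealis} + 2p_{Alta} = 0 ⇒ p_{Borealis} = 38/3 + (1/3)p_{Alta}.
Similarly p_{Alta} = 47/3 + (1/3)p_{Borealis}.
Substituting the second reaction function into the first: p_{Borealis} = 38/3 + (1/3)(47/3 + (1/3)p_{Borealis}), which gives (8/9)p_{Borealis} = 161/9 ⇒ p_{Borealis} = 20.125.
Then p_{Alta} = 47/3 + (1/3)·20.125 = 22.375.
q_{Borealis} = 61 − 3·20.125 + 2·22.375 = 45.375.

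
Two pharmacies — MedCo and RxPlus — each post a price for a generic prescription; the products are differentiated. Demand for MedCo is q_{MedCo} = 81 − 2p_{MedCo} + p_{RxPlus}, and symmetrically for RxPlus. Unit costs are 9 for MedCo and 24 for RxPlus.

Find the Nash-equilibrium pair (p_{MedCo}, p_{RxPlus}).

35, 41

MedCo's profit: π = (p_{MedCo} − 9)(81 − 2p_{MedCo} + p_{RxPlus}).
∂π/∂p_{MedCo} = 99 − 4p_{MedCo} + p_{RxPlus} = 0 ⇒ p_{MedCo} = 24.75 + 0.25p_{RxPlus}.
Similarly p_{RxPlus} = 32.25 + 0.25p_{MedCo}.
Plugging p_{RxPlus} into MedCo's best response: p_{MedCo} = 24.75 + 0.25(32.25 + 0.25p_{MedCo}) ⇒ 0.9375p_{MedCo} = 32.8125, so p_{MedCo} = 35.
Then p_{RxPlus} = 32.25 + 0.25·35 = 41.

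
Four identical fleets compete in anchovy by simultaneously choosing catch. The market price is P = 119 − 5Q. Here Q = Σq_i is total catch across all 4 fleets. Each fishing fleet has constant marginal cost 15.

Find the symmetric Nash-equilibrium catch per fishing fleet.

A representative fishing fleet's profit is π_i = q_i(119 − 5Q) − 15q_i, with Q = q_i + Σ_{j≠i} q_j.
First-order condition: 104 − 10q_i − 5Σ_{j≠i} q_j = 0.
In a symmetric equilibrium every fishing fleet chooses the same q, so Σ_{j≠i} q_j = 3q. The condition becomes 104 − 25q = 0, giving q = 104/25 = 4.16.

4.16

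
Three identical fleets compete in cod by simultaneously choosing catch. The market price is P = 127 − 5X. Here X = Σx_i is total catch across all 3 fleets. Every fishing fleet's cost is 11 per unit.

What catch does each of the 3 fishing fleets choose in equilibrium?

5.8

A representative fishing fleet's profit is π_i = x_i(127 − 5X) − 11x_i, with X = x_i + Σ_{j≠i} x_j.
First-order condition: 116 − 10x_i − 5Σ_{j≠i} x_j = 0.
In a symmetric equilibrium every fishing fleet chooses the same x, so Σ_{j≠i} x_j = 2x. The condition becomes 116 − 20x = 0, giving x = 116/20 = 5.8.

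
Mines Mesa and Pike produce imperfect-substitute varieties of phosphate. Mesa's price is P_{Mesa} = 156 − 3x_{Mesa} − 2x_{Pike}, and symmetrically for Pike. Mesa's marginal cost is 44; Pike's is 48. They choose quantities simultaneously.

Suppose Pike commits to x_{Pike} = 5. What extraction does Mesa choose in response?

17

Mine Mesa's profit: π = x_{Mesa}(156 − 3x_{Mesa} − 2x_{Pike}) − 44x_{Mesa}.
∂π/∂x_{Mesa} = 112 − 6x_{Mesa} − 2x_{Pike} = 0 ⇒ x_{Mesa} = 56/3 − (1/3)x_{Pike}.
At x_{Pike} = 5: x_{Mesa} = 56/3 − (1/3)·5 = 17.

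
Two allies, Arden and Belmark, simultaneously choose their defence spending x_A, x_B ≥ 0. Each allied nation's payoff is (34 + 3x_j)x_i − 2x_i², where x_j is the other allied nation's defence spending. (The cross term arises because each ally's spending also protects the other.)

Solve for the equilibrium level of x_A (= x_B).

34

Arden's payoff is (34 + 3x_B)x_A − 2x_A².
∂π/∂x_A = 34 + 3x_B − 4x_A = 0, so x_A = 8.5 + 0.75x_B.
Setting x_A = x_B in the reaction function: x_A = 8.5 + 0.75x_A, so x_A = 8.5 / 0.25 = 34.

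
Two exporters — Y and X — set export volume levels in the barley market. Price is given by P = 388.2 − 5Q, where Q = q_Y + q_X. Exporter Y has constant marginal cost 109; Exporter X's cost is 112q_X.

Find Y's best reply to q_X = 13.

21.42

Exporter Y's profit: π = q_Y(388.2 − 5(q_Y + q_X)) − 109q_Y.
∂π/∂q_Y = 279.2 − 10q_Y − 5q_X = 0, so q_Y = 27.92 − 0.5q_X.
At q_X = 13: q_Y = 27.92 − 0.5·13 = 21.42.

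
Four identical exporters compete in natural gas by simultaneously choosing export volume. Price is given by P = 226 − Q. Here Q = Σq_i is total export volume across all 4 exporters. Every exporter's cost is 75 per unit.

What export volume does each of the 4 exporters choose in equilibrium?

30.2

A representative exporter's profit is π_i = q_i(226 − Q) − 75q_i, with Q = q_i + Σ_{j≠i} q_j.
First-order condition: 151 − 2q_i − Σ_{j≠i} q_j = 0.
Imposing symmetry (q_j = q for all j) turns Σ_{j≠i} q_j into 3q, so 151 = 5q and q = 30.2.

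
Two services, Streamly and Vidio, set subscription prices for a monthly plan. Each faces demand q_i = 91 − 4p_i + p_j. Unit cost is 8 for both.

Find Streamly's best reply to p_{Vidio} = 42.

20.625

Streamly's profit: π = (p_{Streamly} − 8)(91 − 4p_{Streamly} + p_{Vidio}).
∂π/∂p_{Streamly} = 123 − 8p_{Streamly} + p_{Vidio} = 0 ⇒ p_{Streamly} = 15.375 + 0.125p_{Vidio}.
At p_{Vidio} = 42: p_{Streamly} = 15.375 + 0.125·42 = 20.625.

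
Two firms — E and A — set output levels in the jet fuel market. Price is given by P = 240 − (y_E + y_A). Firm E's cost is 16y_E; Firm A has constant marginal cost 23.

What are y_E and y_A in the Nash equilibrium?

77, 70

Firm E's profit: π = y_E(240 − (y_E + y_A)) − 16y_E.
∂π/∂y_E = 224 − 2y_E − y_A = 0, so y_E = 112 − 0.5y_A.
By the same steps for A: y_A = 108.5 − 0.5y_E.
Plugging y_A into E's best response: y_E = 112 − 0.5(108.5 − 0.5y_E) ⇒ 0.75y_E = 57.75, so y_E = 77.
Then y_A = 108.5 − 0.5·77 = 70.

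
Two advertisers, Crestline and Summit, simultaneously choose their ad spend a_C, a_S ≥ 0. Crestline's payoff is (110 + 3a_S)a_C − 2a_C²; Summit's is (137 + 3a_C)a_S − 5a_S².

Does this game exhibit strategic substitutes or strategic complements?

Expanding Crestline's payoff: 110a_C + 3a_Sa_C − 2a_C².
∂π/∂a_C = 110 + 3a_S − 4a_C = 0, so a_C = 27.5 + 0.75a_S.
The best-response slope da_C/da_S = 0.75 > 0: the reaction function is upward-sloping, so the choices are strategic complements.

strategic complements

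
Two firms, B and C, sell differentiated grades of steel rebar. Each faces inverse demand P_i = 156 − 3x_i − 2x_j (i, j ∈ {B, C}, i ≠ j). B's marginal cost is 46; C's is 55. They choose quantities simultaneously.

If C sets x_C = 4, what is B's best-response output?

17

Firm B's profit: π = x_B(156 − 3x_B − 2x_C) − 46x_B.
∂π/∂x_B = 110 − 6x_B − 2x_C = 0 ⇒ x_B = 55/3 − (1/3)x_C.
At x_C = 4: x_B = 55/3 − (1/3)·4 = 17.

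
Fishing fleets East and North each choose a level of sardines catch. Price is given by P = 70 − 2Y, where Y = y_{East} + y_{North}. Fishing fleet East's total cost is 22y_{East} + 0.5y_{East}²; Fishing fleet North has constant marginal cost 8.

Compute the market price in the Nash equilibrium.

34.75

Fishing fleet East's profit: π = y_{East}(70 − 2(y_{East} + y_{North})) − 22y_{East} − 0.5y_{East}².
∂π/∂y_{East} = 48 − 5y_{East} − 2y_{North} = 0, so y_{East} = 9.6 − 0.4y_{North}.
For North: ∂π/∂y_{North} = 62 − 4y_{North} − 2y_{East} = 0 ⇒ y_{North} = 15.5 − 0.5y_{East}.
Plugging y_{North} into East's best response: y_{East} = 9.6 − 0.4(15.5 − 0.5y_{East}) ⇒ 0.8y_{East} = 3.4, so y_{East} = 4.25.
Then y_{North} = 15.5 − 0.5·4.25 = 13.375.
Equilibrium price: P = 70 − 2·17.625 = 34.75.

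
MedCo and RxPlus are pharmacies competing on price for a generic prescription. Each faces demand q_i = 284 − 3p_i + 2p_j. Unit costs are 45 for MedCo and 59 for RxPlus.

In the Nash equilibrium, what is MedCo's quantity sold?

187.125

MedCo's profit: π = (p_{MedCo} − 45)(284 − 3p_{MedCo} + 2p_{RxPlus}).
∂π/∂p_{MedCo} = 419 − 6p_{MedCo} + 2p_{RxPlus} = 0 ⇒ p_{MedCo} = 419/6 + (1/3)p_{RxPlus}.
Similarly p_{RxPlus} = 461/6 + (1/3)p_{MedCo}.
Plugging p_{RxPlus} into MedCo's best response: p_{MedCo} = 419/6 + (1/3)(461/6 + (1/3)p_{MedCo}) ⇒ (8/9)p_{MedCo} = 859/9, so p_{MedCo} = 107.375.
Then p_{RxPlus} = 461/6 + (1/3)·107.375 = 112.625.
q_{MedCo} = 284 − 3·107.375 + 2·112.625 = 187.125.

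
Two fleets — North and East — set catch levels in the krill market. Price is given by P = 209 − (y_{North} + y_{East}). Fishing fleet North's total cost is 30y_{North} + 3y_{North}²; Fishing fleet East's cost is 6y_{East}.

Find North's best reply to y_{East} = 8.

21.375

Fishing fleet North's profit: π = y_{North}(209 − (y_{North} + y_{East})) − 30y_{North} − 3y_{North}².
∂π/∂y_{North} = 179 − 8y_{North} − y_{East} = 0, so y_{North} = 22.375 − 0.125y_{East}.
At y_{East} = 8: y_{North} = 22.375 − 0.125·8 = 21.375.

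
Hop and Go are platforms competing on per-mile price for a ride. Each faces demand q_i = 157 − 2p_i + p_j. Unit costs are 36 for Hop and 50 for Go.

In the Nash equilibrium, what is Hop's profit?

Hop's profit: π = (p_{Hop} − 36)(157 − 2p_{Hop} + p_{Go}).
∂π/∂p_{Hop} = 229 − 4p_{Hop} + p_{Go} = 0 ⇒ p_{Hop} = 57.25 + 0.25p_{Go}.
Similarly p_{Go} = 64.25 + 0.25p_{Hop}.
Substituting the second reaction function into the first: p_{Hop} = 57.25 + 0.25(64.25 + 0.25p_{Hop}), which gives 0.9375p_{Hop} = 73.3125 ⇒ p_{Hop} = 78.2.
Then p_{Go} = 64.25 + 0.25·78.2 = 83.8.
q_{Hop} = 157 − 2·78.2 + 83.8 = 84.4.
Profit = (78.2 − 36)·84.4 = 3561.68.

3561.68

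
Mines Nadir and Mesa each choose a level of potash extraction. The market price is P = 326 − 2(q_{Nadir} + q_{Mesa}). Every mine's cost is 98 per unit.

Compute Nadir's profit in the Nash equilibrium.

2888

Mine Nadir's profit: π = q_{Nadir}(326 − 2(q_{Nadir} + q_{Mesa})) − 98q_{Nadir}.
∂π/∂q_{Nadir} = 228 − 4q_{Nadir} − 2q_{Mesa} = 0, so q_{Nadir} = 57 − 0.5q_{Mesa}.
Setting q_{Nadir} = q_{Mesa} in the reaction function: q_{Nadir} = 57 − 0.5q_{Nadir}, so q_{Nadir} = 57 / 1.5 = 38.
Price P = 326 − 2·76 = 174.
Nadir's profit: (174 − 98)·38 = 2888.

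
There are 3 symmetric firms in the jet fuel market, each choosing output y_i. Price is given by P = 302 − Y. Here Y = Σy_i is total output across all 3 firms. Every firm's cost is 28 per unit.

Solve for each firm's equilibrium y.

A representative firm's profit is π_i = y_i(302 − Y) − 28y_i, with Y = y_i + Σ_{j≠i} y_j.
First-order condition: 274 − 2y_i − Σ_{j≠i} y_j = 0.
With identical firms, set every y_j = y: then 274 − 2y − 2y = 0, i.e. y = 274/4 = 68.5.

68.5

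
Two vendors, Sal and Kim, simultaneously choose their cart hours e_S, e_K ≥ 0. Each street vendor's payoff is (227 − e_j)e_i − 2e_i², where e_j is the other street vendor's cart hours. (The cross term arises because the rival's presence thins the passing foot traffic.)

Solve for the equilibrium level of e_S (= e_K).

45.4

Sal's payoff is (227 − e_K)e_S − 2e_S².
∂π/∂e_S = 227 − e_K − 4e_S = 0, so e_S = 56.75 − 0.25e_K.
By symmetry e_K = e_S; substituting into the reaction function, 1.25e_S = 56.75 and e_S = 45.4.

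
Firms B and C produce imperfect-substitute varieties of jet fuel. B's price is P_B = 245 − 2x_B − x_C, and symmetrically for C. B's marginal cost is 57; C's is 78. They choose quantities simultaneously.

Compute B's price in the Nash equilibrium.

135

Firm B's profit: π = x_B(245 − 2x_B − x_C) − 57x_B.
∂π/∂x_B = 188 − 4x_B − x_C = 0 ⇒ x_B = 47 − 0.25x_C.
Similarly x_C = 41.75 − 0.25x_B.
Substituting the second reaction function into the first: x_B = 47 − 0.25(41.75 − 0.25x_B), which gives 0.9375x_B = 36.5625 ⇒ x_B = 39.
Then x_C = 41.75 − 0.25·39 = 32.
P_B = 245 − 2·39 − 32 = 135.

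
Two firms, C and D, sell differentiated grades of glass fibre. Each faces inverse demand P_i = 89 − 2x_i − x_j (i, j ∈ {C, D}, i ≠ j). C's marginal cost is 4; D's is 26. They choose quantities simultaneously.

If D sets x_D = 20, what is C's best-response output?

Firm C's profit: π = x_C(89 − 2x_C − x_D) − 4x_C.
∂π/∂x_C = 85 − 4x_C − x_D = 0 ⇒ x_C = 21.25 − 0.25x_D.
At x_D = 20: x_C = 21.25 − 0.25·20 = 16.25.

16.25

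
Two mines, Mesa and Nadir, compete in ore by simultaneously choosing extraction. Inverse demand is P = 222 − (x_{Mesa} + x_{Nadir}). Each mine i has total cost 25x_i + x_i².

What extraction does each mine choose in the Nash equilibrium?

Mine Mesa's profit: π = x_{Mesa}(222 − (x_{Mesa} + x_{Nadir})) − 25x_{Mesa} − x_{Mesa}².
∂π/∂x_{Mesa} = 197 − 4x_{Mesa} − x_{Nadir} = 0, so x_{Mesa} = 49.25 − 0.25x_{Nadir}.
The game is symmetric, so in equilibrium x_{Nadir} = x_{Mesa}: the reaction function gives 1.25x_{Mesa} = 49.25, hence x_{Mesa} = 39.4.

39.4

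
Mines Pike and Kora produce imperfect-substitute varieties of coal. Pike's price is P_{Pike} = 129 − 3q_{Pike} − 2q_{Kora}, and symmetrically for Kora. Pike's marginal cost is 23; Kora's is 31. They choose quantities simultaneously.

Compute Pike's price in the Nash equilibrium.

64.25

Mine Pike's profit: π = q_{Pike}(129 − 3q_{Pike} − 2q_{Kora}) − 23q_{Pike}.
∂π/∂q_{Pike} = 106 − 6q_{Pike} − 2q_{Kora} = 0 ⇒ q_{Pike} = 53/3 − (1/3)q_{Kora}.
Similarly q_{Kora} = 49/3 − (1/3)q_{Pike}.
Solving the two reaction functions simultaneously: (1 − (−1/3)(−1/3))q_{Pike} = 53/3 − (1/3)·(49/3), so (8/9)q_{Pike} = 110/9 and q_{Pike} = 13.75.
Then q_{Kora} = 49/3 − (1/3)·13.75 = 11.75.
P_{Pike} = 129 − 3·13.75 − 2·11.75 = 64.25.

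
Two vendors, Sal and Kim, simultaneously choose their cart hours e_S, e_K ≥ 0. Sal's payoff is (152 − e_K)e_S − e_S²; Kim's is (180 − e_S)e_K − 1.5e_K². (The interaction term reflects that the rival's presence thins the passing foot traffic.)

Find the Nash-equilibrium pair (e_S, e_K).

55.2, 41.6

Expanding Sal's payoff: 152e_S − e_Ke_S − e_S².
∂π/∂e_S = 152 − e_K − 2e_S = 0, so e_S = 76 − 0.5e_K.
Likewise for Kim: e_K = 60 − (1/3)e_S.
Solving the two reaction functions simultaneously: (1 − (−0.5)(−1/3))e_S = 76 − 0.5·60, so (5/6)e_S = 46 and e_S = 55.2.
Then e_K = 60 − (1/3)·55.2 = 41.6.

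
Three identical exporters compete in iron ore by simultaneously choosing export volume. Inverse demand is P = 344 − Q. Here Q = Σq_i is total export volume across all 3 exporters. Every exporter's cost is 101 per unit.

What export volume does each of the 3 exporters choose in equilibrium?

60.75

A representative exporter's profit is π_i = q_i(344 − Q) − 101q_i, with Q = q_i + Σ_{j≠i} q_j.
First-order condition: 243 − 2q_i − Σ_{j≠i} q_j = 0.
In a symmetric equilibrium every exporter chooses the same q, so Σ_{j≠i} q_j = 2q. The condition becomes 243 − 4q = 0, giving q = 243/4 = 60.75.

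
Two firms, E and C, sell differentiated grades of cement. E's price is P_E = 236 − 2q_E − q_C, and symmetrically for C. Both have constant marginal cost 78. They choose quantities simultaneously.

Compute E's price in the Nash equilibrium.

141.2

Firm E's profit: π = q_E(236 − 2q_E − q_C) − 78q_E.
∂π/∂q_E = 158 − 4q_E − q_C = 0 ⇒ q_E = 39.5 − 0.25q_C.
The game is symmetric, so in equilibrium q_C = q_E: the reaction function gives 1.25q_E = 39.5, hence q_E = 31.6.
P_E = 236 − 2·31.6 − 31.6 = 141.2.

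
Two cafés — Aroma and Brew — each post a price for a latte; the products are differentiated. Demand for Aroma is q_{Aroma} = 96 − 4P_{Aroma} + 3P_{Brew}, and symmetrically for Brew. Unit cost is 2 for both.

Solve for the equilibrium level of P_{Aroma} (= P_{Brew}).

Aroma's profit: π = (P_{Aroma} − 2)(96 − 4P_{Aroma} + 3P_{Brew}).
∂π/∂P_{Aroma} = 104 − 8P_{Aroma} + 3P_{Brew} = 0 ⇒ P_{Aroma} = 13 + 0.375P_{Brew}.
The game is symmetric, so in equilibrium P_{Brew} = P_{Aroma}: the reaction function gives 0.625P_{Aroma} = 13, hence P_{Aroma} = 20.8.

20.8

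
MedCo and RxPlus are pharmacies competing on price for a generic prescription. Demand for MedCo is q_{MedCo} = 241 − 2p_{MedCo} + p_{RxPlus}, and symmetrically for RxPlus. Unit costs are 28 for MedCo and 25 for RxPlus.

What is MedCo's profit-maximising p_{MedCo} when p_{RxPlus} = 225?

130.5

MedCo's profit: π = (p_{MedCo} − 28)(241 − 2p_{MedCo} + p_{RxPlus}).
∂π/∂p_{MedCo} = 297 − 4p_{MedCo} + p_{RxPlus} = 0 ⇒ p_{MedCo} = 74.25 + 0.25p_{RxPlus}.
At p_{RxPlus} = 225: p_{MedCo} = 74.25 + 0.25·225 = 130.5.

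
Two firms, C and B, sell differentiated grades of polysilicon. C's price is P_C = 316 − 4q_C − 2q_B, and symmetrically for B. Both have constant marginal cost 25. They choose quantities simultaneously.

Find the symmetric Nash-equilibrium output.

Firm C's profit: π = q_C(316 − 4q_C − 2q_B) − 25q_C.
∂π/∂q_C = 291 − 8q_C − 2q_B = 0 ⇒ q_C = 36.375 − 0.25q_B.
The game is symmetric, so in equilibrium q_B = q_C: the reaction function gives 1.25q_C = 36.375, hence q_C = 29.1.

29.1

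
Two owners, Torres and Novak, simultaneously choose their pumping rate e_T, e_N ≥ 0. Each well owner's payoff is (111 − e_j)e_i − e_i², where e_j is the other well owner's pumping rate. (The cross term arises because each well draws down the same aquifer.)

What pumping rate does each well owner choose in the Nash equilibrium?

Torres's payoff is (111 − e_N)e_T − e_T².
∂π/∂e_T = 111 − e_N − 2e_T = 0, so e_T = 55.5 − 0.5e_N.
Setting e_T = e_N in the reaction function: e_T = 55.5 − 0.5e_T, so e_T = 55.5 / 1.5 = 37.

37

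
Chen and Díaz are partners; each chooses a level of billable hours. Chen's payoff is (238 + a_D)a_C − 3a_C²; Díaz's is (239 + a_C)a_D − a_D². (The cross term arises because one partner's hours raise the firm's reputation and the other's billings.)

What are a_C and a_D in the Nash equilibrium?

65, 152

Expanding Chen's payoff: 238a_C + a_Da_C − 3a_C².
∂π/∂a_C = 238 + a_D − 6a_C = 0, so a_C = 119/3 + (1/6)a_D.
Likewise for Díaz: a_D = 119.5 + 0.5a_C.
Solving the two reaction functions simultaneously: (1 − (1/6)(0.5))a_C = 119/3 + (1/6)·119.5, so (11/12)a_C = 715/12 and a_C = 65.
Then a_D = 119.5 + 0.5·65 = 152.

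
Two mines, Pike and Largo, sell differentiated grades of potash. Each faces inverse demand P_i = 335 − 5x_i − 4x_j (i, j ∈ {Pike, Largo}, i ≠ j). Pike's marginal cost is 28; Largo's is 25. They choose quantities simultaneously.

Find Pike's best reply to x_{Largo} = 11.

26.3

Mine Pike's profit: π = x_{Pike}(335 − 5x_{Pike} − 4x_{Largo}) − 28x_{Pike}.
∂π/∂x_{Pike} = 307 − 10x_{Pike} − 4x_{Largo} = 0 ⇒ x_{Pike} = 30.7 − 0.4x_{Largo}.
At x_{Largo} = 11: x_{Pike} = 30.7 − 0.4·11 = 26.3.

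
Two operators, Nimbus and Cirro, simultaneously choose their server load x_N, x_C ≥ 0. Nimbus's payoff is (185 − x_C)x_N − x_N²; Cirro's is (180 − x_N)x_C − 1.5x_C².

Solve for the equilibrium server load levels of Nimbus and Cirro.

Expanding Nimbus's payoff: 185x_N − x_Cx_N − x_N².
∂π/∂x_N = 185 − x_C − 2x_N = 0, so x_N = 92.5 − 0.5x_C.
Likewise for Cirro: x_C = 60 − (1/3)x_N.
Solving the two reaction functions simultaneously: (1 − (−0.5)(−1/3))x_N = 92.5 − 0.5·60, so (5/6)x_N = 62.5 and x_N = 75.
Then x_C = 60 − (1/3)·75 = 35.

75, 35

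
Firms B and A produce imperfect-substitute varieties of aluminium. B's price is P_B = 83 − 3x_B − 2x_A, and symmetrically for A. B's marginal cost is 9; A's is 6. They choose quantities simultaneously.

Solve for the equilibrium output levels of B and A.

9.0625, 9.8125

Firm B's profit: π = x_B(83 − 3x_B − 2x_A) − 9x_B.
∂π/∂x_B = 74 − 6x_B − 2x_A = 0 ⇒ x_B = 37/3 − (1/3)x_A.
Similarly x_A = 77/6 − (1/3)x_B.
Solving the two reaction functions simultaneously: (1 − (−1/3)(−1/3))x_B = 37/3 − (1/3)·(77/6), so (8/9)x_B = 145/18 and x_B = 9.0625.
Then x_A = 77/6 − (1/3)·9.0625 = 9.8125.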